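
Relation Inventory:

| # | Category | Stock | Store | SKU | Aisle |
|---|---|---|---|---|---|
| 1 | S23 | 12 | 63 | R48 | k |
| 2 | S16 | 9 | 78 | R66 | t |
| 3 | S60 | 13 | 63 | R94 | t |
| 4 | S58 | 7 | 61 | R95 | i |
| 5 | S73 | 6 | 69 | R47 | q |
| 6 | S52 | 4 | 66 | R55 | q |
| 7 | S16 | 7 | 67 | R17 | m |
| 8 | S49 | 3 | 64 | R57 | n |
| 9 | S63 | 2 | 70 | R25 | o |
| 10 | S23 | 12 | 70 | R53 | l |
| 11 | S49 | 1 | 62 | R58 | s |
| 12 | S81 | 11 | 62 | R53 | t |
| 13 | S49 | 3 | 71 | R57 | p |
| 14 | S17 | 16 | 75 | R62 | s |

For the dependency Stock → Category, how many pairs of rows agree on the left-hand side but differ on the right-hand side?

1

Stock=12: all 2 rows agree on Category — 0 pairs.
Stock=7: violating pairs (4,7) — 1 pair.
Stock=3: all 2 rows agree on Category — 0 pairs.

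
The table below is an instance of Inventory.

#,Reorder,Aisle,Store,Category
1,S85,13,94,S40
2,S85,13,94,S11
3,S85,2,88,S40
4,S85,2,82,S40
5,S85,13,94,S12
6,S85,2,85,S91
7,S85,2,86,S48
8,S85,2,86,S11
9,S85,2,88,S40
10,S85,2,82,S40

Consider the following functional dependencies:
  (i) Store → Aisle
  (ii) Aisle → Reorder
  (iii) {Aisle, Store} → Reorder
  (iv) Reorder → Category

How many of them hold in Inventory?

(i) Store → Aisle: every LHS value maps to a single RHS value — holds.
(ii) Aisle → Reorder: every LHS value maps to a single RHS value — holds.
(iii) {Aisle, Store} → Reorder: every LHS value maps to a single RHS value — holds.
(iv) Reorder → Category: Reorder=S85: rows 1, 2, 3, 4, 5, 6, 7, 8, 9, 10 → Category takes values {S40, S11, S12, S91, S48} — violation — fails.
3 of the 4 dependencies hold.

3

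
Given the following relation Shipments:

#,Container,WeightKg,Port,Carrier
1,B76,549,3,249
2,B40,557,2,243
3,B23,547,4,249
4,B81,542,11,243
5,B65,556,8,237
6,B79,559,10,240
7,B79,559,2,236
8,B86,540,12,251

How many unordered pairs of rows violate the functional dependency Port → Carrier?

Port=2: violating pairs (2,7) — 1 pair.

1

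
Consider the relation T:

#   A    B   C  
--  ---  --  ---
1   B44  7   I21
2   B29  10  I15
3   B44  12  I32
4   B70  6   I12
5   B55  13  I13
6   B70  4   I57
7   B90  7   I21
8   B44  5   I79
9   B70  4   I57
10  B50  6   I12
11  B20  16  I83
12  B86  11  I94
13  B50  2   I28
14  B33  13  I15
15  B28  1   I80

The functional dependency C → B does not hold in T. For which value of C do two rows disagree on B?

C=I21: rows 1, 7 → B = 7, 7 ✓
C=I15: rows 2, 14 → B takes values {10, 13} — violation
C=I32: row 3 → B = 12 ✓
C=I12: rows 4, 10 → B = 6, 6 ✓
C=I13: row 5 → B = 13 ✓
C=I57: rows 6, 9 → B = 4, 4 ✓
C=I79: row 8 → B = 5 ✓
C=I83: row 11 → B = 16 ✓
C=I94: row 12 → B = 11 ✓
C=I28: row 13 → B = 2 ✓
C=I80: row 15 → B = 1 ✓
The only C value with inconsistent B is C=I15.

I15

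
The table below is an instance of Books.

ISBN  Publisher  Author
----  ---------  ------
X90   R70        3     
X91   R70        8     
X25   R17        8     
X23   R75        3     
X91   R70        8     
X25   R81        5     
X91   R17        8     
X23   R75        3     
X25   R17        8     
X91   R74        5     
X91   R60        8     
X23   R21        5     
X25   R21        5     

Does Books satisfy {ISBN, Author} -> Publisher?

(ISBN=X90, Author=3): 1 row → Publisher = R70 ✓
(ISBN=X91, Author=8): 4 rows → Publisher takes values {R70, R17, R60} — violation
(ISBN=X25, Author=8): 2 rows → Publisher = R17, R17 ✓
(ISBN=X23, Author=3): 2 rows → Publisher = R75, R75 ✓
(ISBN=X25, Author=5): 2 rows → Publisher takes values {R81, R21} — violation
(ISBN=X91, Author=5): 1 row → Publisher = R74 ✓
(ISBN=X23, Author=5): 1 row → Publisher = R21 ✓
Two rows agree on {ISBN, Author} but differ on Publisher, so {ISBN, Author} -> Publisher does not hold.

No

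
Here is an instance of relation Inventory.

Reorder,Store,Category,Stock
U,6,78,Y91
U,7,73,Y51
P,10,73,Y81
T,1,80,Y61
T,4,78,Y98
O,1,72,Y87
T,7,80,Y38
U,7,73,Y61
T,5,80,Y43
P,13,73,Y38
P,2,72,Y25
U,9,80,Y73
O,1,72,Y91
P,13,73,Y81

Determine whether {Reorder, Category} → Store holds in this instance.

(Reorder=U, Category=78): 1 row → Store = 6 ✓
(Reorder=U, Category=73): 2 rows → Store = 7, 7 ✓
(Reorder=P, Category=73): 3 rows → Store takes values {10, 13} — violation
(Reorder=T, Category=80): 3 rows → Store takes values {1, 7, 5} — violation
(Reorder=T, Category=78): 1 row → Store = 4 ✓
(Reorder=O, Category=72): 2 rows → Store = 1, 1 ✓
(Reorder=P, Category=72): 1 row → Store = 2 ✓
(Reorder=U, Category=80): 1 row → Store = 9 ✓
Two rows agree on {Reorder, Category} but differ on Store, so {Reorder, Category} → Store does not hold.

No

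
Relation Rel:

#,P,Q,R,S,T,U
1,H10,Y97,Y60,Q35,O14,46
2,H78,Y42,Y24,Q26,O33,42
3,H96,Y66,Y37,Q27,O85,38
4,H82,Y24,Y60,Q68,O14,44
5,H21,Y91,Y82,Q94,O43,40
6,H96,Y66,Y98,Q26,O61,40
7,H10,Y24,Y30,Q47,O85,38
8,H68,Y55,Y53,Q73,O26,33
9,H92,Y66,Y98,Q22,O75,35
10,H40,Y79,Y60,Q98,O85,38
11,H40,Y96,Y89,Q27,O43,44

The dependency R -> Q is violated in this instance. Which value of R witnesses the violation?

R=Y60: rows 1, 4, 10 → Q takes values {Y97, Y24, Y79} — violation
R=Y24: row 2 → Q = Y42 ✓
R=Y37: row 3 → Q = Y66 ✓
R=Y82: row 5 → Q = Y91 ✓
R=Y98: rows 6, 9 → Q = Y66, Y66 ✓
R=Y30: row 7 → Q = Y24 ✓
R=Y53: row 8 → Q = Y55 ✓
R=Y89: row 11 → Q = Y96 ✓
The only R value with inconsistent Q is R=Y60.

Y60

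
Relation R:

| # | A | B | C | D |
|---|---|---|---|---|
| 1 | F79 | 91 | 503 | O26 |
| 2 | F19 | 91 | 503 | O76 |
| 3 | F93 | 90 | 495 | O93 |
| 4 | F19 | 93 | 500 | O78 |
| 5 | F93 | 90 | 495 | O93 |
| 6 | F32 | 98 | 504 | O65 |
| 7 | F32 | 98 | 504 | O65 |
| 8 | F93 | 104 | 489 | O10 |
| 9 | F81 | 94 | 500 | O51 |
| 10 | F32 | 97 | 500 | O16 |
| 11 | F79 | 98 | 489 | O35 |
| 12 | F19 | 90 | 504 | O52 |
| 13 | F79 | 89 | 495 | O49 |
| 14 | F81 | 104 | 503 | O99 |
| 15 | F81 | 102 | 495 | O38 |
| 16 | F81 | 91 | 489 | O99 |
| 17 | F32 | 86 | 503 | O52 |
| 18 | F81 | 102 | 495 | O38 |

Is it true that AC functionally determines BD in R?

Yes

(A=F79, C=503): row 1 → {B,D} = (91, O26) ✓
(A=F19, C=503): row 2 → {B,D} = (91, O76) ✓
(A=F93, C=495): rows 3, 5 → {B,D} = (90, O93), (90, O93) ✓
(A=F19, C=500): row 4 → {B,D} = (93, O78) ✓
(A=F32, C=504): rows 6, 7 → {B,D} = (98, O65), (98, O65) ✓
(A=F93, C=489): row 8 → {B,D} = (104, O10) ✓
(A=F81, C=500): row 9 → {B,D} = (94, O51) ✓
(A=F32, C=500): row 10 → {B,D} = (97, O16) ✓
(A=F79, C=489): row 11 → {B,D} = (98, O35) ✓
(A=F19, C=504): row 12 → {B,D} = (90, O52) ✓
(A=F79, C=495): row 13 → {B,D} = (89, O49) ✓
(A=F81, C=503): row 14 → {B,D} = (104, O99) ✓
(A=F81, C=495): rows 15, 18 → {B,D} = (102, O38), (102, O38) ✓
(A=F81, C=489): row 16 → {B,D} = (91, O99) ✓
(A=F32, C=503): row 17 → {B,D} = (86, O52) ✓
Every AC value is associated with a single BD value, so AC → BD holds.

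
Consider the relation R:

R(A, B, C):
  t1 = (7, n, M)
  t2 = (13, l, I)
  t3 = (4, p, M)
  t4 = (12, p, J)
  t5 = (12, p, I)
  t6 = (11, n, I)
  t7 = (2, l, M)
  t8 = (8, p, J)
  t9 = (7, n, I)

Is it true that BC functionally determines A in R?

No

(B=n, C=M): row 1 → A = 7 ✓
(B=l, C=I): row 2 → A = 13 ✓
(B=p, C=M): row 3 → A = 4 ✓
(B=p, C=J): rows 4, 8 → A takes values {12, 8} — violation
(B=p, C=I): row 5 → A = 12 ✓
(B=n, C=I): rows 6, 9 → A takes values {11, 7} — violation
(B=l, C=M): row 7 → A = 2 ✓
Two rows agree on BC but differ on A, so BC → A does not hold.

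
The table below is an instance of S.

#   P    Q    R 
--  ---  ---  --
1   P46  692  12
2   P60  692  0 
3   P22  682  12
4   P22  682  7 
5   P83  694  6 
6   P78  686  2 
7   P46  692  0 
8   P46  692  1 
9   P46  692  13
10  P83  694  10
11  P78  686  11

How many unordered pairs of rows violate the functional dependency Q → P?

Q=692: violating pairs (1,2), (2,7), (2,8), (2,9) — 4 pairs.
Q=682: all 2 rows agree on P — 0 pairs.
Q=694: all 2 rows agree on P — 0 pairs.
Q=686: all 2 rows agree on P — 0 pairs.

4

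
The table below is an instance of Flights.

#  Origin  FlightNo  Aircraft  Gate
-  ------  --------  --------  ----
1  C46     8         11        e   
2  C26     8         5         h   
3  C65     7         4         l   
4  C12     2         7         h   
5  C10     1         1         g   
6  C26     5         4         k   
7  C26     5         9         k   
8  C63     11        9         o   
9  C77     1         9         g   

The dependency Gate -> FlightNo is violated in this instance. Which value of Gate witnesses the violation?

Gate=e: row 1 → FlightNo = 8 ✓
Gate=h: rows 2, 4 → FlightNo takes values {8, 2} — violation
Gate=l: row 3 → FlightNo = 7 ✓
Gate=g: rows 5, 9 → FlightNo = 1, 1 ✓
Gate=k: rows 6, 7 → FlightNo = 5, 5 ✓
Gate=o: row 8 → FlightNo = 11 ✓
The only Gate value with inconsistent FlightNo is Gate=h.

h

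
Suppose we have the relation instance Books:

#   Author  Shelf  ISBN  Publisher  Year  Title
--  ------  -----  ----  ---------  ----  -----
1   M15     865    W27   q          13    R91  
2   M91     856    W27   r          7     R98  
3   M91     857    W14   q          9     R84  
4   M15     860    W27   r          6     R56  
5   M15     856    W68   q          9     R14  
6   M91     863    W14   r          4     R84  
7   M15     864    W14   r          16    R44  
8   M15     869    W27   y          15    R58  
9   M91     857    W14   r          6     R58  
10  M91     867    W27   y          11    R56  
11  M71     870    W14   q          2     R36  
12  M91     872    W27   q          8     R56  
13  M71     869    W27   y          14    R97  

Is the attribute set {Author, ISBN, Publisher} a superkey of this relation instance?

Rows 6 and 9 have the same {Author, ISBN, Publisher} value (Author=M91, ISBN=W14, Publisher=r) but are distinct tuples, so {Author, ISBN, Publisher} does not determine every attribute — not a superkey.

No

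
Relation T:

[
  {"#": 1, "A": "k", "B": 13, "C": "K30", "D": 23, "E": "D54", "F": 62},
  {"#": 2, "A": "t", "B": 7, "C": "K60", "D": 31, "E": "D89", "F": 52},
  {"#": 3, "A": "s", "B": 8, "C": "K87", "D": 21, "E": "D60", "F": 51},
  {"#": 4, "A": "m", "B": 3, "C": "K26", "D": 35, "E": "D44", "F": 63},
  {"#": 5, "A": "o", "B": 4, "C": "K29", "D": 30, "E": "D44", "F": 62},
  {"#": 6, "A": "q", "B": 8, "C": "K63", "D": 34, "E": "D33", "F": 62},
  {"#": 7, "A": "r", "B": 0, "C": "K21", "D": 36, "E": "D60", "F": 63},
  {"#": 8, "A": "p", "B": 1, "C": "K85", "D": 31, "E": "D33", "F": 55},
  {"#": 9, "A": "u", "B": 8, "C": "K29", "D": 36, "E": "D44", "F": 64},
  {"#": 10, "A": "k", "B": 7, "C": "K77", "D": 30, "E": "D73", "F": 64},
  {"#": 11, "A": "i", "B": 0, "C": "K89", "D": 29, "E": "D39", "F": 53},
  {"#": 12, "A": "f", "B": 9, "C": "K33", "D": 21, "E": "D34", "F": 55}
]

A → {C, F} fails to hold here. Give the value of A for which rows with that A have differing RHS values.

A=k: rows 1, 10 → {C,F} takes values {(K30, 62), (K77, 64)} — violation
A=t: row 2 → {C,F} = (K60, 52) ✓
A=s: row 3 → {C,F} = (K87, 51) ✓
A=m: row 4 → {C,F} = (K26, 63) ✓
A=o: row 5 → {C,F} = (K29, 62) ✓
A=q: row 6 → {C,F} = (K63, 62) ✓
A=r: row 7 → {C,F} = (K21, 63) ✓
A=p: row 8 → {C,F} = (K85, 55) ✓
A=u: row 9 → {C,F} = (K29, 64) ✓
A=i: row 11 → {C,F} = (K89, 53) ✓
A=f: row 12 → {C,F} = (K33, 55) ✓
The only A value with inconsistent RHS is A=k.

k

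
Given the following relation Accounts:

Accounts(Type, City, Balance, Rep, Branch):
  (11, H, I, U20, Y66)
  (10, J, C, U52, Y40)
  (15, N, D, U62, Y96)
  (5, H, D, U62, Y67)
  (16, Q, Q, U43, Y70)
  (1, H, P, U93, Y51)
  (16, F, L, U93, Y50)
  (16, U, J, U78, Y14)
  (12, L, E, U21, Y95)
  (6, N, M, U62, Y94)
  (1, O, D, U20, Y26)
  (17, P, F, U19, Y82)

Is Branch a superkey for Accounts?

All 12 rows have distinct Branch values, so Branch → (all attributes) holds and Branch is a superkey.

Yes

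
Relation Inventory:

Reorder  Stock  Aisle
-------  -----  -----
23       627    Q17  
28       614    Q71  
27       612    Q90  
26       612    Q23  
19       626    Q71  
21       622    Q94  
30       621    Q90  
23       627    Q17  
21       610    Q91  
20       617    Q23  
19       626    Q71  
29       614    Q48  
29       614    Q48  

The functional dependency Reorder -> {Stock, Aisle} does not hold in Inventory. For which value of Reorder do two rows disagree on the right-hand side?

Reorder=23: 2 rows → {Stock,Aisle} = (627, Q17), (627, Q17) ✓
Reorder=28: 1 row → {Stock,Aisle} = (614, Q71) ✓
Reorder=27: 1 row → {Stock,Aisle} = (612, Q90) ✓
Reorder=26: 1 row → {Stock,Aisle} = (612, Q23) ✓
Reorder=19: 2 rows → {Stock,Aisle} = (626, Q71), (626, Q71) ✓
Reorder=21: 2 rows → {Stock,Aisle} takes values {(622, Q94), (610, Q91)} — violation
Reorder=30: 1 row → {Stock,Aisle} = (621, Q90) ✓
Reorder=20: 1 row → {Stock,Aisle} = (617, Q23) ✓
Reorder=29: 2 rows → {Stock,Aisle} = (614, Q48), (614, Q48) ✓
The only Reorder value with inconsistent RHS is Reorder=21.

21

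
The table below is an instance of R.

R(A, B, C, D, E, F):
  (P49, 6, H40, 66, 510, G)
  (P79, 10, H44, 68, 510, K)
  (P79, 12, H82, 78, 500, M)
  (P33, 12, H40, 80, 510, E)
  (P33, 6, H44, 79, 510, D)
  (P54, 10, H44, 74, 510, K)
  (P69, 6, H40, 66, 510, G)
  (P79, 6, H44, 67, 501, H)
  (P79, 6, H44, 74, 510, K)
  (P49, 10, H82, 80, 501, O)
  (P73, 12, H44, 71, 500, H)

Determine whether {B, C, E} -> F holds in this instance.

(B=6, C=H40, E=510): 2 rows → F = G, G ✓
(B=10, C=H44, E=510): 2 rows → F = K, K ✓
(B=12, C=H82, E=500): 1 row → F = M ✓
(B=12, C=H40, E=510): 1 row → F = E ✓
(B=6, C=H44, E=510): 2 rows → F takes values {D, K} — violation
(B=6, C=H44, E=501): 1 row → F = H ✓
(B=10, C=H82, E=501): 1 row → F = O ✓
(B=12, C=H44, E=500): 1 row → F = H ✓
Two rows agree on {B, C, E} but differ on F, so {B, C, E} -> F does not hold.

No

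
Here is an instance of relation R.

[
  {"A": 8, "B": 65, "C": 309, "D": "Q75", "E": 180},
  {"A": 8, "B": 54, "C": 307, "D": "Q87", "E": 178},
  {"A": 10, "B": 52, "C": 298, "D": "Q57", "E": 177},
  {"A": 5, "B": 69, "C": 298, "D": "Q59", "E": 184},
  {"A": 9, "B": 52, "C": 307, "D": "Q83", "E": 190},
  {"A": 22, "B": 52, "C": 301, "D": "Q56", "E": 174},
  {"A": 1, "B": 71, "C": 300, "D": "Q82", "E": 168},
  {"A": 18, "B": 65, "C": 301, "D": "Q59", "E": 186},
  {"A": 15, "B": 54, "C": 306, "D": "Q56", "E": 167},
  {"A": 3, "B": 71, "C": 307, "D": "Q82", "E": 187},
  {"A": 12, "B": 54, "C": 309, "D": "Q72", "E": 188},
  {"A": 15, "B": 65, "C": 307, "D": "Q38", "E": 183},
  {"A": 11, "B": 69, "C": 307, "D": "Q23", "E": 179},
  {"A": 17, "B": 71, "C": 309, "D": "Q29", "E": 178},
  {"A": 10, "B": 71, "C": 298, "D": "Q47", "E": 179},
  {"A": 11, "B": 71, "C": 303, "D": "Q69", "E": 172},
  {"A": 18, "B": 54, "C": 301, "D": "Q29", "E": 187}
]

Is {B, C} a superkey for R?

All 17 rows have distinct {B, C} values, so {B, C} → (all attributes) holds and {B, C} is a superkey.

Yes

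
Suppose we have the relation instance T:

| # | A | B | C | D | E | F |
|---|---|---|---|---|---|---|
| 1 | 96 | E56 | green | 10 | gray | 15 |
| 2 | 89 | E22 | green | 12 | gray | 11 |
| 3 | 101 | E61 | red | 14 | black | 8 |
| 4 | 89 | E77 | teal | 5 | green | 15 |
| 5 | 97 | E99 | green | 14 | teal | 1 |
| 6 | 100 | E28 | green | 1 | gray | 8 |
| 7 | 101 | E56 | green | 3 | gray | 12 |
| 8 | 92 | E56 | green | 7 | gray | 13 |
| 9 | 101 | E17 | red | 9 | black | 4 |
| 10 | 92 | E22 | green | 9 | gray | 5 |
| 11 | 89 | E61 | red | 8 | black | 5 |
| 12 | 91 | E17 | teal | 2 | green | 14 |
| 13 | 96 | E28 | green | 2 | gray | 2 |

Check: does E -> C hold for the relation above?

Yes

E=gray: rows 1, 2, 6, 7, 8, 10, 13 → C = green, green, green, green, green, green, green ✓
E=black: rows 3, 9, 11 → C = red, red, red ✓
E=green: rows 4, 12 → C = teal, teal ✓
E=teal: row 5 → C = green ✓
Every E value is associated with a single C value, so E -> C holds.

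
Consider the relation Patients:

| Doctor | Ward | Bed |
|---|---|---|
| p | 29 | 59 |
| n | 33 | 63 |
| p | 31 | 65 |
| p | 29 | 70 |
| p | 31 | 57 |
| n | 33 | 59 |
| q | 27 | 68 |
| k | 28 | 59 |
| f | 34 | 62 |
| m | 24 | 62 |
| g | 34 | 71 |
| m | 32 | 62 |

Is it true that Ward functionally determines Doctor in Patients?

Ward=29: 2 rows → Doctor = p, p ✓
Ward=33: 2 rows → Doctor = n, n ✓
Ward=31: 2 rows → Doctor = p, p ✓
Ward=27: 1 row → Doctor = q ✓
Ward=28: 1 row → Doctor = k ✓
Ward=34: 2 rows → Doctor takes values {f, g} — violation
Ward=24: 1 row → Doctor = m ✓
Ward=32: 1 row → Doctor = m ✓
Two rows agree on Ward but differ on Doctor, so Ward -> Doctor does not hold.

No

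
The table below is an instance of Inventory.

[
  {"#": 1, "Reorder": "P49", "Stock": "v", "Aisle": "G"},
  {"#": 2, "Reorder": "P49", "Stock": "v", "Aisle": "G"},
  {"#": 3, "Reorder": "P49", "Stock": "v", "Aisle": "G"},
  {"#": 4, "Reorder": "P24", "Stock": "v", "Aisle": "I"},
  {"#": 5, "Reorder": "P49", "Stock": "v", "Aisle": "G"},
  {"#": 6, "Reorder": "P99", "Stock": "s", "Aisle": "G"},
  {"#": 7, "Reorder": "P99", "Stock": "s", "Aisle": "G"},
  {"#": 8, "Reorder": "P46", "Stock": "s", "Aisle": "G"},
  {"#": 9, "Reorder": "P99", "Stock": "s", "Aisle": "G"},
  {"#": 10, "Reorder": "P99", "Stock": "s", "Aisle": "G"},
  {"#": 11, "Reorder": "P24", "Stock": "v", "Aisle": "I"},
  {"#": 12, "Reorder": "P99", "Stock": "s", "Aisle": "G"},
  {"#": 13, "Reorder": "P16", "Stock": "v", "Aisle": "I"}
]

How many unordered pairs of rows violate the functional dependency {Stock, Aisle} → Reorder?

7

(Stock=v, Aisle=G): all 4 rows agree on Reorder — 0 pairs.
(Stock=v, Aisle=I): violating pairs (4,13), (11,13) — 2 pairs.
(Stock=s, Aisle=G): violating pairs (6,8), (7,8), (8,9), (8,10), (8,12) — 5 pairs.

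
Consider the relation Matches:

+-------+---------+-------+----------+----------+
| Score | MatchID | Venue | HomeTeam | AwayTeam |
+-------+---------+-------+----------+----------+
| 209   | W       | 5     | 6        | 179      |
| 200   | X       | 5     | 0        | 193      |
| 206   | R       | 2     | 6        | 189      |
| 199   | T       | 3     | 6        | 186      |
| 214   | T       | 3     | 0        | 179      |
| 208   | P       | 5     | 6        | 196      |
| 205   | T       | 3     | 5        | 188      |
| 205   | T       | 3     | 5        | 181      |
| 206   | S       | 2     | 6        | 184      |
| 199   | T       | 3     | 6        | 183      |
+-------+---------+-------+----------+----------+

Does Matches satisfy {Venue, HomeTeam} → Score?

No

(Venue=5, HomeTeam=6): 2 rows → Score takes values {209, 208} — violation
(Venue=5, HomeTeam=0): 1 row → Score = 200 ✓
(Venue=2, HomeTeam=6): 2 rows → Score = 206, 206 ✓
(Venue=3, HomeTeam=6): 2 rows → Score = 199, 199 ✓
(Venue=3, HomeTeam=0): 1 row → Score = 214 ✓
(Venue=3, HomeTeam=5): 2 rows → Score = 205, 205 ✓
Two rows agree on {Venue, HomeTeam} but differ on Score, so {Venue, HomeTeam} → Score does not hold.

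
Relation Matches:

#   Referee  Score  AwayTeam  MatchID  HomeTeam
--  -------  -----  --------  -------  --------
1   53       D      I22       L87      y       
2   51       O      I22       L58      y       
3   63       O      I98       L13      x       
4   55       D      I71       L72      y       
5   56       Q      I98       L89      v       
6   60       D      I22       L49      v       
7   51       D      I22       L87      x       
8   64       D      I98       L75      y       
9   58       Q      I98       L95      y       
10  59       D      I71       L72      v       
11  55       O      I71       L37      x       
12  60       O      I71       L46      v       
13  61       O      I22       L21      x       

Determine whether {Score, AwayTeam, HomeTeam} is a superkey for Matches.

All 13 rows have distinct {Score, AwayTeam, HomeTeam} values, so {Score, AwayTeam, HomeTeam} → (all attributes) holds and {Score, AwayTeam, HomeTeam} is a superkey.

Yes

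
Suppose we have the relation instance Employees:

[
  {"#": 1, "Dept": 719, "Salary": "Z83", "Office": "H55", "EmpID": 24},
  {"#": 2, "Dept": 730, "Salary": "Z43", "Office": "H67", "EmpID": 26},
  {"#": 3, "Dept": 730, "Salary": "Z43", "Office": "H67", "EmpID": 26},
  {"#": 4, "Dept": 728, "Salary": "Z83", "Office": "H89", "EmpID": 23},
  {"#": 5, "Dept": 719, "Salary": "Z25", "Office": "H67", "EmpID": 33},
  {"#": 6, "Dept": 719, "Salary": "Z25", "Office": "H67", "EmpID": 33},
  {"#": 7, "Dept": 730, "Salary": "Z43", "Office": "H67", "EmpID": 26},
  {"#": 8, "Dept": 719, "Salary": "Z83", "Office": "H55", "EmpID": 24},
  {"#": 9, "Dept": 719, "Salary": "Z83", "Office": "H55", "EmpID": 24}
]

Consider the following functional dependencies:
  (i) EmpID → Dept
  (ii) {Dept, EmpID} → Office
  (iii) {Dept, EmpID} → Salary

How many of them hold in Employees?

3

(i) EmpID → Dept: every LHS value maps to a single RHS value — holds.
(ii) {Dept, EmpID} → Office: every LHS value maps to a single RHS value — holds.
(iii) {Dept, EmpID} → Salary: every LHS value maps to a single RHS value — holds.
3 of the 3 dependencies hold.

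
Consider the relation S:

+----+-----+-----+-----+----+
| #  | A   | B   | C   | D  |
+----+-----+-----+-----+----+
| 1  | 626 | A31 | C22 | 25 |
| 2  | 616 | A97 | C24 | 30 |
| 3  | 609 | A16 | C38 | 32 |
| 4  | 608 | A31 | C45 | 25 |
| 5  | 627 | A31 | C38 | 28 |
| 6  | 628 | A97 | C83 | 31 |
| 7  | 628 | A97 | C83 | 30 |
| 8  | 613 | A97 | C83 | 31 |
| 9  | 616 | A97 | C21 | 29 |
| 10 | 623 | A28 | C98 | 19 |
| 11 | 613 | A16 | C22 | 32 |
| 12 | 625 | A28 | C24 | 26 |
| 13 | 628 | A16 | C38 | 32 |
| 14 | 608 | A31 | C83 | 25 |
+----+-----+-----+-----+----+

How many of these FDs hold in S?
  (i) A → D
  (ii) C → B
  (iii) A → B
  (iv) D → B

1

(i) A → D: A=616: rows 2, 9 → D takes values {30, 29} — violation; A=628: rows 6, 7, 13 → D takes values {31, 30, 32} — violation; A=613: rows 8, 11 → D takes values {31, 32} — violation — fails.
(ii) C → B: C=C22: rows 1, 11 → B takes values {A31, A16} — violation; C=C24: rows 2, 12 → B takes values {A97, A28} — violation; C=C38: rows 3, 5, 13 → B takes values {A16, A31} — violation; C=C83: rows 6, 7, 8, 14 → B takes values {A97, A31} — violation — fails.
(iii) A → B: A=628: rows 6, 7, 13 → B takes values {A97, A16} — violation; A=613: rows 8, 11 → B takes values {A97, A16} — violation — fails.
(iv) D → B: every LHS value maps to a single RHS value — holds.
1 of the 4 dependencies holds.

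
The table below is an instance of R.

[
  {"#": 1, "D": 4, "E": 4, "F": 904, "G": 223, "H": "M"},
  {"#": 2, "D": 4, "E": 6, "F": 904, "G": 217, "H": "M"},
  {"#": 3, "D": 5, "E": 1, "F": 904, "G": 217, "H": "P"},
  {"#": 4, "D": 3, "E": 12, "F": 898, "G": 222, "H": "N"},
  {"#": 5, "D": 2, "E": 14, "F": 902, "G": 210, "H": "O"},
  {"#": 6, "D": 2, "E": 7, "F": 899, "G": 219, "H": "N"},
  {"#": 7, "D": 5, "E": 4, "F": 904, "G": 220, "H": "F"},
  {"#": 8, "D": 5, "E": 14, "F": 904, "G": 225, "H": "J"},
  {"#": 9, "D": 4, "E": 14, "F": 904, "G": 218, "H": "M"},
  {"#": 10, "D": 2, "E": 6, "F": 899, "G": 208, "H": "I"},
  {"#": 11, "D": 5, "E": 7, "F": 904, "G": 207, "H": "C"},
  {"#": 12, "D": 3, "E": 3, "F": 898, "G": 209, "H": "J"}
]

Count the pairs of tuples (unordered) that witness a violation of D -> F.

D=4: all 3 rows agree on F — 0 pairs.
D=5: all 4 rows agree on F — 0 pairs.
D=3: all 2 rows agree on F — 0 pairs.
D=2: violating pairs (5,6), (5,10) — 2 pairs.

2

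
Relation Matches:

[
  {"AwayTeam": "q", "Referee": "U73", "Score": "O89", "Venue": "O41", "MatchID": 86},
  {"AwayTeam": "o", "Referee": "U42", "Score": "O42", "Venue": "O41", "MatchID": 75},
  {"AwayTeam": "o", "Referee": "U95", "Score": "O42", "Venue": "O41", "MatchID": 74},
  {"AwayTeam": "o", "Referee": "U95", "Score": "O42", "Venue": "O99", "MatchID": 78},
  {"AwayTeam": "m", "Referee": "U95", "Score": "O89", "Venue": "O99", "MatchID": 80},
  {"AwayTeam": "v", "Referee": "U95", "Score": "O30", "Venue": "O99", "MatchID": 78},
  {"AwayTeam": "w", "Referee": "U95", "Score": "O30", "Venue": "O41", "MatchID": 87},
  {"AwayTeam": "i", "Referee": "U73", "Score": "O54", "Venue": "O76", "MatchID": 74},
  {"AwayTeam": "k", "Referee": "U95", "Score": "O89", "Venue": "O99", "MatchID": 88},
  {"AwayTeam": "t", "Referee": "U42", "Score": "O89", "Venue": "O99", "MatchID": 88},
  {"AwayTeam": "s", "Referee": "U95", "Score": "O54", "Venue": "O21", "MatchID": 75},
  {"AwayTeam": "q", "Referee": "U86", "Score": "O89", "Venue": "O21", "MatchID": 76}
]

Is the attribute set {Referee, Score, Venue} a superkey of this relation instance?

No

Two distinct rows share (Referee=U95, Score=O89, Venue=O99), so {Referee, Score, Venue} does not determine every attribute — not a superkey.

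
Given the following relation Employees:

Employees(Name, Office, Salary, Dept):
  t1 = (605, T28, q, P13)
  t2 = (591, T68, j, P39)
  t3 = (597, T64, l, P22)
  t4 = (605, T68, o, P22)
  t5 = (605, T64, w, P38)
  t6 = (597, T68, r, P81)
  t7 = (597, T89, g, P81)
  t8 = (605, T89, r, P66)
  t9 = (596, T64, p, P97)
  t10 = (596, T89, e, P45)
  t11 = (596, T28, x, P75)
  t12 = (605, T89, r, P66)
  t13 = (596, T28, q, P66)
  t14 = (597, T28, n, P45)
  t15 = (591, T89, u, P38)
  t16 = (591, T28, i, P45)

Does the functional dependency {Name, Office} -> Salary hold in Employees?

No

(Name=605, Office=T28): row 1 → Salary = q ✓
(Name=591, Office=T68): row 2 → Salary = j ✓
(Name=597, Office=T64): row 3 → Salary = l ✓
(Name=605, Office=T68): row 4 → Salary = o ✓
(Name=605, Office=T64): row 5 → Salary = w ✓
(Name=597, Office=T68): row 6 → Salary = r ✓
(Name=597, Office=T89): row 7 → Salary = g ✓
(Name=605, Office=T89): rows 8, 12 → Salary = r, r ✓
(Name=596, Office=T64): row 9 → Salary = p ✓
(Name=596, Office=T89): row 10 → Salary = e ✓
(Name=596, Office=T28): rows 11, 13 → Salary takes values {x, q} — violation
(Name=597, Office=T28): row 14 → Salary = n ✓
(Name=591, Office=T89): row 15 → Salary = u ✓
(Name=591, Office=T28): row 16 → Salary = i ✓
Two rows agree on {Name, Office} but differ on Salary, so {Name, Office} -> Salary does not hold.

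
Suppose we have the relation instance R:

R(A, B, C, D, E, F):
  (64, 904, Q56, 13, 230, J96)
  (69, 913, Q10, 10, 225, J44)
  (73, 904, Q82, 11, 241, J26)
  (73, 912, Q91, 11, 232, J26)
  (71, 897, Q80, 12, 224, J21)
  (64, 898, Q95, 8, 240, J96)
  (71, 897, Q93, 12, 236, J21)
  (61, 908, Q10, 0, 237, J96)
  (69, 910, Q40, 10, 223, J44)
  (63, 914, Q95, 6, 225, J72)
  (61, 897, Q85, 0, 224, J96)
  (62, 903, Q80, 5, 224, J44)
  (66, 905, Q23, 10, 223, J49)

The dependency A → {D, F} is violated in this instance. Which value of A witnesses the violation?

64

A=64: 2 rows → {D,F} takes values {(13, J96), (8, J96)} — violation
A=69: 2 rows → {D,F} = (10, J44), (10, J44) ✓
A=73: 2 rows → {D,F} = (11, J26), (11, J26) ✓
A=71: 2 rows → {D,F} = (12, J21), (12, J21) ✓
A=61: 2 rows → {D,F} = (0, J96), (0, J96) ✓
A=63: 1 row → {D,F} = (6, J72) ✓
A=62: 1 row → {D,F} = (5, J44) ✓
A=66: 1 row → {D,F} = (10, J49) ✓
The only A value with inconsistent RHS is A=64.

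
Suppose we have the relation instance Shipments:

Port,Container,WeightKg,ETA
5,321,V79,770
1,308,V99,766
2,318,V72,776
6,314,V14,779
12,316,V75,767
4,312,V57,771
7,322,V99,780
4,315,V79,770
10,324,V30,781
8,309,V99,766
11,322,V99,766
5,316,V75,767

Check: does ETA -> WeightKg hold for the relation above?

ETA=770: 2 rows → WeightKg = V79, V79 ✓
ETA=766: 3 rows → WeightKg = V99, V99, V99 ✓
ETA=776: 1 row → WeightKg = V72 ✓
ETA=779: 1 row → WeightKg = V14 ✓
ETA=767: 2 rows → WeightKg = V75, V75 ✓
ETA=771: 1 row → WeightKg = V57 ✓
ETA=780: 1 row → WeightKg = V99 ✓
ETA=781: 1 row → WeightKg = V30 ✓
Every ETA value is associated with a single WeightKg value, so ETA -> WeightKg holds.

Yes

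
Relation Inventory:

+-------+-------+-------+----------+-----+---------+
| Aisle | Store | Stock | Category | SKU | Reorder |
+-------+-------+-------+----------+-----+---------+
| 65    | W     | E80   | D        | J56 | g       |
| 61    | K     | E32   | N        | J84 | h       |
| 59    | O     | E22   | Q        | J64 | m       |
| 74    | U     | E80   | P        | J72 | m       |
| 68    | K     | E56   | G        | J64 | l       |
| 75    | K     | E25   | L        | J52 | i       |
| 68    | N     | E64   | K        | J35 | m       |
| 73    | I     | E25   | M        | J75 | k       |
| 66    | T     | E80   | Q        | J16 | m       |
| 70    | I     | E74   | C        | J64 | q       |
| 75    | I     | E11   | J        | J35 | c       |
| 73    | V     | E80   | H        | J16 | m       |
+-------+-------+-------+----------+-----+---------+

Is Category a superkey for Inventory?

Two distinct rows share Category=Q, so Category does not determine every attribute — not a superkey.

No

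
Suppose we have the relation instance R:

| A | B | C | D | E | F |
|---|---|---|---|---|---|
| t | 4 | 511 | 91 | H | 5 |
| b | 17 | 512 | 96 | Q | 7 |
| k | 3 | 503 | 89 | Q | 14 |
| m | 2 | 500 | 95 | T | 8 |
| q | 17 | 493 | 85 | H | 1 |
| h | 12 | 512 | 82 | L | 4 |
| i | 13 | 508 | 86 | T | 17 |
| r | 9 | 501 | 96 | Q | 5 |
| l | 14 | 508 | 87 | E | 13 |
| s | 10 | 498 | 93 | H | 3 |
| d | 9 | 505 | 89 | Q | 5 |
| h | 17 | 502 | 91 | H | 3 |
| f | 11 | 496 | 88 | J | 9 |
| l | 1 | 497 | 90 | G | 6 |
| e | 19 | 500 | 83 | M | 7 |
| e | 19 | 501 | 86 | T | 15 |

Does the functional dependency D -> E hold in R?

D=91: 2 rows → E = H, H ✓
D=96: 2 rows → E = Q, Q ✓
D=89: 2 rows → E = Q, Q ✓
D=95: 1 row → E = T ✓
D=85: 1 row → E = H ✓
D=82: 1 row → E = L ✓
D=86: 2 rows → E = T, T ✓
D=87: 1 row → E = E ✓
D=93: 1 row → E = H ✓
D=88: 1 row → E = J ✓
D=90: 1 row → E = G ✓
D=83: 1 row → E = M ✓
Every D value is associated with a single E value, so D -> E holds.

Yes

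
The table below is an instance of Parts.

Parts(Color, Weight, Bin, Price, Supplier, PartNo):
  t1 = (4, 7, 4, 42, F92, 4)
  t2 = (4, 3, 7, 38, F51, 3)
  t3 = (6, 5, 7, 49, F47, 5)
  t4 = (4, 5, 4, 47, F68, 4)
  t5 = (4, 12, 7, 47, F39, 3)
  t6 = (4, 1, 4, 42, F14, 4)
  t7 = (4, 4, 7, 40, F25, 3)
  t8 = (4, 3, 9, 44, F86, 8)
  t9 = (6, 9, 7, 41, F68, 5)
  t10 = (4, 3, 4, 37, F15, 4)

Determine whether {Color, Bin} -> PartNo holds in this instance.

(Color=4, Bin=4): rows 1, 4, 6, 10 → PartNo = 4, 4, 4, 4 ✓
(Color=4, Bin=7): rows 2, 5, 7 → PartNo = 3, 3, 3 ✓
(Color=6, Bin=7): rows 3, 9 → PartNo = 5, 5 ✓
(Color=4, Bin=9): row 8 → PartNo = 8 ✓
Every {Color, Bin} value is associated with a single PartNo value, so {Color, Bin} -> PartNo holds.

Yes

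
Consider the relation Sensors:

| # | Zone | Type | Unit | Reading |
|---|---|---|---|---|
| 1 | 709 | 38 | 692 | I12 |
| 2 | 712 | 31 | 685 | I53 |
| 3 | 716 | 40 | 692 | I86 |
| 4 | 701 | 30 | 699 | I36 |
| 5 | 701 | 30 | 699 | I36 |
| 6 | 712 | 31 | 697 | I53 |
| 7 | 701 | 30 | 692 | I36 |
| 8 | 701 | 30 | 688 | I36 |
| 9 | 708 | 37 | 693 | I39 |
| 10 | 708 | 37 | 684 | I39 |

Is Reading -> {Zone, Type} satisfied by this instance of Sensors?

Yes

Reading=I12: row 1 → {Zone,Type} = (709, 38) ✓
Reading=I53: rows 2, 6 → {Zone,Type} = (712, 31), (712, 31) ✓
Reading=I86: row 3 → {Zone,Type} = (716, 40) ✓
Reading=I36: rows 4, 5, 7, 8 → {Zone,Type} = (701, 30), (701, 30), (701, 30), (701, 30) ✓
Reading=I39: rows 9, 10 → {Zone,Type} = (708, 37), (708, 37) ✓
Every Reading value is associated with a single {Zone, Type} value, so Reading -> {Zone, Type} holds.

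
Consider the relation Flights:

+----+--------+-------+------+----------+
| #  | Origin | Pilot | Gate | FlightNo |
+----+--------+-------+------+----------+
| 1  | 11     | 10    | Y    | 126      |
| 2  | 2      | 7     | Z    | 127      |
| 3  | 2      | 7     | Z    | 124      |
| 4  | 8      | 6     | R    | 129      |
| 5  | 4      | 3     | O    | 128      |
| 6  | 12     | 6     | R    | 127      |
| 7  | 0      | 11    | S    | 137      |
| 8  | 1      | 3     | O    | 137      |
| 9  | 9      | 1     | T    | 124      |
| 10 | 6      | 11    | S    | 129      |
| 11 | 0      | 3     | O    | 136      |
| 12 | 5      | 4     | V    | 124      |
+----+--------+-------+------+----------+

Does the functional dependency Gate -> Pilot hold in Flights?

Gate=Y: row 1 → Pilot = 10 ✓
Gate=Z: rows 2, 3 → Pilot = 7, 7 ✓
Gate=R: rows 4, 6 → Pilot = 6, 6 ✓
Gate=O: rows 5, 8, 11 → Pilot = 3, 3, 3 ✓
Gate=S: rows 7, 10 → Pilot = 11, 11 ✓
Gate=T: row 9 → Pilot = 1 ✓
Gate=V: row 12 → Pilot = 4 ✓
Every Gate value is associated with a single Pilot value, so Gate -> Pilot holds.

Yes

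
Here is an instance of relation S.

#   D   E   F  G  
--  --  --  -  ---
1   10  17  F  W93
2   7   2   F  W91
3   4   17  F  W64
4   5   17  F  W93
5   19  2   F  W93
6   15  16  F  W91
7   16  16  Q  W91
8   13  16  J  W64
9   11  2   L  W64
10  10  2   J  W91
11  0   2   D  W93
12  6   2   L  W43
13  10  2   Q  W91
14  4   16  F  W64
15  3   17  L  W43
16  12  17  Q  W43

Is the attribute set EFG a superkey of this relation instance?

Rows 1 and 4 have the same EFG value (E=17, F=F, G=W93) but are distinct tuples, so EFG does not determine every attribute — not a superkey.

No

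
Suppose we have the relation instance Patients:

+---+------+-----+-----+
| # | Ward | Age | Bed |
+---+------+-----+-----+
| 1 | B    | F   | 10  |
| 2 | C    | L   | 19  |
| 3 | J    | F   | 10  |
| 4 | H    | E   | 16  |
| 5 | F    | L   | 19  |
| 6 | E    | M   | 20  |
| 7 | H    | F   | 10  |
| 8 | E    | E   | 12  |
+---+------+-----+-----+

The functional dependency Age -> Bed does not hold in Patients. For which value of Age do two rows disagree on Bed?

E

Age=F: rows 1, 3, 7 → Bed = 10, 10, 10 ✓
Age=L: rows 2, 5 → Bed = 19, 19 ✓
Age=E: rows 4, 8 → Bed takes values {16, 12} — violation
Age=M: row 6 → Bed = 20 ✓
The only Age value with inconsistent Bed is Age=E.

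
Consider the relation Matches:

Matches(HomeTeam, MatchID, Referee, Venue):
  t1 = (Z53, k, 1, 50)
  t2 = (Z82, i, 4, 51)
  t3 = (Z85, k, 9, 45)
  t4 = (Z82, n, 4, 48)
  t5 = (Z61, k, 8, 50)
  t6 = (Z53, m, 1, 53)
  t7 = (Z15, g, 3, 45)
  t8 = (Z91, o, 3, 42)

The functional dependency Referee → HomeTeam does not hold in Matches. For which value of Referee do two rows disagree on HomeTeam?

3

Referee=1: rows 1, 6 → HomeTeam = Z53, Z53 ✓
Referee=4: rows 2, 4 → HomeTeam = Z82, Z82 ✓
Referee=9: row 3 → HomeTeam = Z85 ✓
Referee=8: row 5 → HomeTeam = Z61 ✓
Referee=3: rows 7, 8 → HomeTeam takes values {Z15, Z91} — violation
The only Referee value with inconsistent HomeTeam is Referee=3.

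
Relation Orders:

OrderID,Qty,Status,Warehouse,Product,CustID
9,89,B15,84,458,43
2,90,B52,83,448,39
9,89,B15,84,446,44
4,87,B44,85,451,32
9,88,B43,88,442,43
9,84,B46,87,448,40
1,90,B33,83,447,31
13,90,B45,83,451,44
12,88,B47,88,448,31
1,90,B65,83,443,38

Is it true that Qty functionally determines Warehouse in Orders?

Qty=89: 2 rows → Warehouse = 84, 84 ✓
Qty=90: 4 rows → Warehouse = 83, 83, 83, 83 ✓
Qty=87: 1 row → Warehouse = 85 ✓
Qty=88: 2 rows → Warehouse = 88, 88 ✓
Qty=84: 1 row → Warehouse = 87 ✓
Every Qty value is associated with a single Warehouse value, so Qty -> Warehouse holds.

Yes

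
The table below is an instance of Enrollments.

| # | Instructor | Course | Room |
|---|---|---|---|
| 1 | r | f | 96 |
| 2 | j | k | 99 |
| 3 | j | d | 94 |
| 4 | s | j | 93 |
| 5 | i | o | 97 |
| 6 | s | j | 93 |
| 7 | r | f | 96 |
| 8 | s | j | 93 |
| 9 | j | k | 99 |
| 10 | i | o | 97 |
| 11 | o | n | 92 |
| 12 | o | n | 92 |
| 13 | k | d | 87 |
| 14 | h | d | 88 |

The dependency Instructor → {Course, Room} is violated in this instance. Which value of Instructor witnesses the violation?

Instructor=r: rows 1, 7 → {Course,Room} = (f, 96), (f, 96) ✓
Instructor=j: rows 2, 3, 9 → {Course,Room} takes values {(k, 99), (d, 94)} — violation
Instructor=s: rows 4, 6, 8 → {Course,Room} = (j, 93), (j, 93), (j, 93) ✓
Instructor=i: rows 5, 10 → {Course,Room} = (o, 97), (o, 97) ✓
Instructor=o: rows 11, 12 → {Course,Room} = (n, 92), (n, 92) ✓
Instructor=k: row 13 → {Course,Room} = (d, 87) ✓
Instructor=h: row 14 → {Course,Room} = (d, 88) ✓
The only Instructor value with inconsistent RHS is Instructor=j.

j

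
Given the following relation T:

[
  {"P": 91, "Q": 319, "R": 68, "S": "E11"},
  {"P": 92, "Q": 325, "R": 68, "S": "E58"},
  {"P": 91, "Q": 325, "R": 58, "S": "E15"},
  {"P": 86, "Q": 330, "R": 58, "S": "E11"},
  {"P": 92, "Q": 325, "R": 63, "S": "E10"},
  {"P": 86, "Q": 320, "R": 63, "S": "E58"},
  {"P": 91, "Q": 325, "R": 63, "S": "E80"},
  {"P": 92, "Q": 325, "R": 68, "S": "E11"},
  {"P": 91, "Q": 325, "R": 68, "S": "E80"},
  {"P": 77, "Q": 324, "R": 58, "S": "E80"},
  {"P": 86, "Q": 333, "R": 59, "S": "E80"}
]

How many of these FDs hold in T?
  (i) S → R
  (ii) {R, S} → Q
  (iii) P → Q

0

(i) S → R: S=E11: 3 rows → R takes values {68, 58} — violation; S=E58: 2 rows → R takes values {68, 63} — violation; S=E80: 4 rows → R takes values {63, 68, 58, 59} — violation — fails.
(ii) {R, S} → Q: (R=68, S=E11): 2 rows → Q takes values {319, 325} — violation — fails.
(iii) P → Q: P=91: 4 rows → Q takes values {319, 325} — violation; P=86: 3 rows → Q takes values {330, 320, 333} — violation — fails.
None of the 3 dependencies hold.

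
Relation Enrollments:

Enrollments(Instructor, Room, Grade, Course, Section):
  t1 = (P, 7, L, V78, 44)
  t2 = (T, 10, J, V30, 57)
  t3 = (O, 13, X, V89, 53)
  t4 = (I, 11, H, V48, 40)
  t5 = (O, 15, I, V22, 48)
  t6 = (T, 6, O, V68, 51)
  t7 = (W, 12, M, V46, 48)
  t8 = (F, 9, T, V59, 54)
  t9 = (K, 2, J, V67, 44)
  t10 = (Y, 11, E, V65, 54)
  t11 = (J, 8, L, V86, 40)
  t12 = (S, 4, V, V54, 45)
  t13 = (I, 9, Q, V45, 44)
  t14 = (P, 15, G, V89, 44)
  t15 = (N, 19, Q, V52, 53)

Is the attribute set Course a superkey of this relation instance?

Rows 3 and 14 have the same Course value Course=V89 but are distinct tuples, so Course does not determine every attribute — not a superkey.

No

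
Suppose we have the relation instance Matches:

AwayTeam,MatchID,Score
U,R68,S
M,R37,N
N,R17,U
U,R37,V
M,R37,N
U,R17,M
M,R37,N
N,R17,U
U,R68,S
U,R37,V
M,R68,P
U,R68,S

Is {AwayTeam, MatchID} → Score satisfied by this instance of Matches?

Yes

(AwayTeam=U, MatchID=R68): 3 rows → Score = S, S, S ✓
(AwayTeam=M, MatchID=R37): 3 rows → Score = N, N, N ✓
(AwayTeam=N, MatchID=R17): 2 rows → Score = U, U ✓
(AwayTeam=U, MatchID=R37): 2 rows → Score = V, V ✓
(AwayTeam=U, MatchID=R17): 1 row → Score = M ✓
(AwayTeam=M, MatchID=R68): 1 row → Score = P ✓
Every {AwayTeam, MatchID} value is associated with a single Score value, so {AwayTeam, MatchID} → Score holds.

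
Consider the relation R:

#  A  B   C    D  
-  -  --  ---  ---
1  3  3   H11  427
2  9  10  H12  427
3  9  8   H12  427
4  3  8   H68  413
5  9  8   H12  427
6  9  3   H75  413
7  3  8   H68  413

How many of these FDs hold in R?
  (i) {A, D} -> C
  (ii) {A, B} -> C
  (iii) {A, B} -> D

(i) {A, D} -> C: every LHS value maps to a single RHS value — holds.
(ii) {A, B} -> C: every LHS value maps to a single RHS value — holds.
(iii) {A, B} -> D: every LHS value maps to a single RHS value — holds.
3 of the 3 dependencies hold.

3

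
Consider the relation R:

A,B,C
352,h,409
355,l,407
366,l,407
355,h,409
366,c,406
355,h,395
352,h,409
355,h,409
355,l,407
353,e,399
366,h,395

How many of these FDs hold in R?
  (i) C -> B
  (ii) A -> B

(i) C -> B: every LHS value maps to a single RHS value — holds.
(ii) A -> B: A=355: 5 rows → B takes values {l, h} — violation; A=366: 3 rows → B takes values {l, c, h} — violation — fails.
1 of the 2 dependencies holds.

1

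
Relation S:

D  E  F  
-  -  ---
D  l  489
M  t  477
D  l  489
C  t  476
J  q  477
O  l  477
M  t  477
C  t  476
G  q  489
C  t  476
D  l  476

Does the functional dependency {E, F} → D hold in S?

(E=l, F=489): 2 rows → D = D, D ✓
(E=t, F=477): 2 rows → D = M, M ✓
(E=t, F=476): 3 rows → D = C, C, C ✓
(E=q, F=477): 1 row → D = J ✓
(E=l, F=477): 1 row → D = O ✓
(E=q, F=489): 1 row → D = G ✓
(E=l, F=476): 1 row → D = D ✓
Every {E, F} value is associated with a single D value, so {E, F} → D holds.

Yes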